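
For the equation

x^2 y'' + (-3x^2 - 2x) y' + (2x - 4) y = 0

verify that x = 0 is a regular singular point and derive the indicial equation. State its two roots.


Divide by x^2 to reach normal form y'' + P_1(x) y' + P_2(x) y = 0 with P_1(x) = -3 - 2/x and P_2(x) = 2/x - 4/x^2.
x = 0 is a singular point because the y'-coefficient -3 - 2/x has a pole at x = 0 and the y-coefficient 2/x - 4/x^2 has a pole at x = 0.
It is a regular singular point because x P_1(x) = p(x) = -3x - 2 and x^2 P_2(x) = q(x) = 2x - 4 are polynomials, hence analytic at x = 0.
p(0) = -2,  q(0) = -4.
Indicial equation: r(r-1) + p(0) r + q(0) = 0, i.e. r^2 + (p(0) - 1) r + q(0) = 0, i.e. r^2 - 3 r - 4 = 0.
Discriminant: (-3)^2 - 4(-4) = 25, so r = (3 ± 5)/2.
Solving: r_1 = 4, r_2 = -1.

indicial: r^2 - 3 r - 4 = 0; roots r_1 = 4, r_2 = -1


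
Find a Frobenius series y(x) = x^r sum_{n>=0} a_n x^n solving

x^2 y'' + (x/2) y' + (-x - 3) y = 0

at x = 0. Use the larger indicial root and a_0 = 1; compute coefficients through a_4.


Write in Frobenius form y'' + (p(x)/x) y' + (q(x)/x^2) y = 0:
  p(x) = 1/2,  q(x) = -x - 3.
Indicial equation: r(r-1) + (1/2) r + (-3) = 0 -> roots r_1 = 2, r_2 = -3/2.
Take r = r_1 = 2. Let y(x) = x^r sum_{n>=0} a_n x^n with a_0 = 1.
Substitute y = x^r sum a_n x^n and match x^{r+n}. The recurrence is
  D(n) a_n - 1 a_{n-1} = 0,  where D(n) = (r+n)(r+n-1) + (1/2)(r+n) + (-3).
  a_n = 1 / D(n) * a_{n-1}.
Since the indicial polynomial factors as (r - r_1)(r - r_2), D(n) = (r_1 + n - r_1)(r_1 + n - r_2) = n(n + 7/2).
Evaluating step by step (a_0 = 1):
  n = 1: D(1) = 1(1 + 7/2) = 9/2; numerator = 1(1) = 1; a_1 = (1)/(9/2) = 2/9
  n = 2: D(2) = 2(2 + 7/2) = 11; numerator = 1(2/9) = 2/9; a_2 = (2/9)/(11) = 2/99
  n = 3: D(3) = 3(3 + 7/2) = 39/2; numerator = 1(2/99) = 2/99; a_3 = (2/99)/(39/2) = 4/3861
  n = 4: D(4) = 4(4 + 7/2) = 30; numerator = 1(4/3861) = 4/3861; a_4 = (4/3861)/(30) = 2/57915

r = 2; a_0 = 1; a_1 = 2/9; a_2 = 2/99; a_3 = 4/3861; a_4 = 2/57915


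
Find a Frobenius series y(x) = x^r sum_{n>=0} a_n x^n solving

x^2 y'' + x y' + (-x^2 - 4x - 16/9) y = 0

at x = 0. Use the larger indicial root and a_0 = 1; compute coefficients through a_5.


Write in Frobenius form y'' + (p(x)/x) y' + (q(x)/x^2) y = 0:
  p(x) = 1,  q(x) = -x^2 - 4x - 16/9.
Indicial equation: r(r-1) + (1) r + (-16/9) = 0 -> roots r_1 = 4/3, r_2 = -4/3.
Take r = r_1 = 4/3. Let y(x) = x^r sum_{n>=0} a_n x^n with a_0 = 1.
Substitute y = x^r sum a_n x^n and match x^{r+n}. The recurrence is
  D(n) a_n - 4 a_{n-1} - 1 a_{n-2} = 0,  where D(n) = (r+n)(r+n-1) + (1)(r+n) + (-16/9).
  a_n = [4 a_{n-1} + 1 a_{n-2}] / D(n).
Since the indicial polynomial factors as (r - r_1)(r - r_2), D(n) = (r_1 + n - r_1)(r_1 + n - r_2) = n(n + 8/3).
Evaluating step by step (a_0 = 1):
  n = 1: D(1) = 1(1 + 8/3) = 11/3; numerator = 4(1) = 4; a_1 = (4)/(11/3) = 12/11
  n = 2: D(2) = 2(2 + 8/3) = 28/3; numerator = 4(12/11) + 1(1) = 59/11; a_2 = (59/11)/(28/3) = 177/308
  n = 3: D(3) = 3(3 + 8/3) = 17; numerator = 4(177/308) + 1(12/11) = 261/77; a_3 = (261/77)/(17) = 261/1309
  n = 4: D(4) = 4(4 + 8/3) = 80/3; numerator = 4(261/1309) + 1(177/308) = 7185/5236; a_4 = (7185/5236)/(80/3) = 4311/83776
  n = 5: D(5) = 5(5 + 8/3) = 115/3; numerator = 4(4311/83776) + 1(261/1309) = 8487/20944; a_5 = (8487/20944)/(115/3) = 1107/104720

r = 4/3; a_0 = 1; a_1 = 12/11; a_2 = 177/308; a_3 = 261/1309; a_4 = 4311/83776; a_5 = 1107/104720


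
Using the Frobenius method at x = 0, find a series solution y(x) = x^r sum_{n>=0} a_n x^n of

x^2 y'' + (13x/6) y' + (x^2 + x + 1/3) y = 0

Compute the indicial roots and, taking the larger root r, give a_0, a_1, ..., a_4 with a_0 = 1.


Write in Frobenius form y'' + (p(x)/x) y' + (q(x)/x^2) y = 0:
  p(x) = 13/6,  q(x) = x^2 + x + 1/3.
Indicial equation: r(r-1) + (13/6) r + (1/3) = 0 -> roots r_1 = -1/2, r_2 = -2/3.
Take r = r_1 = -1/2. Let y(x) = x^r sum_{n>=0} a_n x^n with a_0 = 1.
Substitute y = x^r sum a_n x^n and match x^{r+n}. The recurrence is
  D(n) a_n + 1 a_{n-1} + 1 a_{n-2} = 0,  where D(n) = (r+n)(r+n-1) + (13/6)(r+n) + (1/3).
  a_n = [-1 a_{n-1} - 1 a_{n-2}] / D(n).
Since the indicial polynomial factors as (r - r_1)(r - r_2), D(n) = (r_1 + n - r_1)(r_1 + n - r_2) = n(n + 1/6).
Evaluating step by step (a_0 = 1):
  n = 1: D(1) = 1(1 + 1/6) = 7/6; numerator = -1(1) = -1; a_1 = (-1)/(7/6) = -6/7
  n = 2: D(2) = 2(2 + 1/6) = 13/3; numerator = -1(-6/7) - 1(1) = -1/7; a_2 = (-1/7)/(13/3) = -3/91
  n = 3: D(3) = 3(3 + 1/6) = 19/2; numerator = -1(-3/91) - 1(-6/7) = 81/91; a_3 = (81/91)/(19/2) = 162/1729
  n = 4: D(4) = 4(4 + 1/6) = 50/3; numerator = -1(162/1729) - 1(-3/91) = -15/247; a_4 = (-15/247)/(50/3) = -9/2470

r = -1/2; a_0 = 1; a_1 = -6/7; a_2 = -3/91; a_3 = 162/1729; a_4 = -9/2470


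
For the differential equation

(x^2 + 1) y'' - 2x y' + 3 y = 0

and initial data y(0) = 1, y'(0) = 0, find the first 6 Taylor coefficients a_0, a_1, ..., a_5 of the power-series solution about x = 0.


Ansatz: y(x) = sum_{n>=0} a_n x^n, so y'(x) = sum_{n>=1} n a_n x^(n-1) and y''(x) = sum_{n>=2} n(n-1) a_n x^(n-2).
Substitute into P(x) y'' + Q(x) y' + R(x) y = 0 with P(x) = x^2 + 1, Q(x) = -2x, R(x) = 3, and match powers of x.
Initial conditions: a_0 = 1, a_1 = 0.
Setting the coefficient of each power of x to zero and solving order by order (substituting the coefficients already found):
  x^0: 2 a_2 + 3 a_0 = 0  ->  2 a_2 = -3 a_0 = -3  ->  a_2 = -3/2
  x^1: 6 a_3 + a_1 = 0  ->  6 a_3 = -a_1 = 0  ->  a_3 = 0
  x^2: 12 a_4 + a_2 = 0  ->  12 a_4 = -a_2 = 3/2  ->  a_4 = 1/8
  x^3: 20 a_5 + 3 a_3 = 0  ->  20 a_5 = -3 a_3 = 0  ->  a_5 = 0
Truncated series: y(x) = 1 - (3/2) x^2 + (1/8) x^4 + O(x^6).

a_0 = 1; a_1 = 0; a_2 = -3/2; a_3 = 0; a_4 = 1/8; a_5 = 0


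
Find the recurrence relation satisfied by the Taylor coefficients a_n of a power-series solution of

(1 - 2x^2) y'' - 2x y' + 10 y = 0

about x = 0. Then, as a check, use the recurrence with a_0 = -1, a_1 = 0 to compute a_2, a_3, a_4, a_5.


Substitute y = sum_n a_n x^n.
(1 - 2 x^2) y'' contributes (n+2)(n+1) a_{n+2} - 2 n(n-1) a_n at x^n.
-2 x y'(x) contributes -2 n a_n at x^n.
10 y(x) contributes 10 a_n at x^n.
Matching x^n: (n+2)(n+1) a_{n+2} + (-2 n(n-1) - 2 n + 10) a_n = 0.
Thus a_{n+2} = (2 n(n-1) + 2 n - 10) / ((n+1)(n+2)) * a_n.

Check with a_0 = -1, a_1 = 0 (apply the recurrence for n = 0, 1, 2, 3): a_0 = -1, a_1 = 0, a_2 = 5, a_3 = 0, a_4 = -5/6, a_5 = 0.

a_(n+2) = (2 n(n-1) + 2 n - 10) / ((n+1)(n+2)) * a_n; check: a_0 = -1, a_1 = 0, a_2 = 5, a_3 = 0, a_4 = -5/6, a_5 = 0


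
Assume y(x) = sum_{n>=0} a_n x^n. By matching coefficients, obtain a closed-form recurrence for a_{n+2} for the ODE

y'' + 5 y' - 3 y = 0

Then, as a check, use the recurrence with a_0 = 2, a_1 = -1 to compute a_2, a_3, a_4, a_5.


Substitute y = sum_n a_n x^n.
y''(x) has coefficient (n+2)(n+1) a_{n+2} at x^n;
5 y'(x) has coefficient 5 (n+1) a_{n+1} at x^n;
-3 y(x) has coefficient -3 a_n at x^n.
Matching x^n: (n+2)(n+1) a_{n+2} + 5 (n+1) a_{n+1} - 3 a_n = 0.
Thus a_{n+2} = [-5 (n+1) a_{n+1} + 3 a_n] / ((n+1)(n+2)).

Check with a_0 = 2, a_1 = -1 (apply the recurrence for n = 0, 1, 2, 3): a_0 = 2, a_1 = -1, a_2 = 11/2, a_3 = -29/3, a_4 = 323/24, a_5 = -1789/120.

a_(n+2) = [-5 (n+1) a_(n+1) + 3 a_n] / ((n+1)(n+2)); check: a_0 = 2, a_1 = -1, a_2 = 11/2, a_3 = -29/3, a_4 = 323/24, a_5 = -1789/120


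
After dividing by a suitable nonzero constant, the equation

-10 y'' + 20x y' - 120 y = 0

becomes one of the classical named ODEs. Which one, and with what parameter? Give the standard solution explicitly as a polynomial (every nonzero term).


All three coefficients share the factor -10; dividing through by -10 gives  y'' - 2x y' + 12 y = 0.
This matches the Hermite equation y'' - 2x y' + 2n y = 0 with 2n = 12, so n = 6; the polynomial solution is H_6(x).
With y = sum_k a_k x^k, matching x^k gives (k+2)(k+1) a_{k+2} = 2(k - n) a_k = 2(k - 6) a_k. The right side vanishes at k = 6, so the series with the parity of 6 terminates at degree 6.
Standard normalization: leading coefficient of H_n is 2^n, so a_6 = 2^6 = 64. Work downward with a_k = (k+1)(k+2) a_{k+2} / (2(k - n)):
  a_4 = (5)(6)(64) / (2(4 - 6)) = 1920/(-4) = -480
  a_2 = (3)(4)(-480) / (2(2 - 6)) = -5760/(-8) = 720
  a_0 = (1)(2)(720) / (2(0 - 6)) = 1440/(-12) = -120
Hence H_6(x) = 64 x^6 - 480 x^4 + 720 x^2 - 120.

H_6(x); series = 64 x^6 - 480 x^4 + 720 x^2 - 120


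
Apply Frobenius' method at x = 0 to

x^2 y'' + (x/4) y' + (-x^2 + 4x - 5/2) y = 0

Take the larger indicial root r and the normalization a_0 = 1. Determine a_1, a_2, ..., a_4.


Write in Frobenius form y'' + (p(x)/x) y' + (q(x)/x^2) y = 0:
  p(x) = 1/4,  q(x) = -x^2 + 4x - 5/2.
Indicial equation: r(r-1) + (1/4) r + (-5/2) = 0 -> roots r_1 = 2, r_2 = -5/4.
Take r = r_1 = 2. Let y(x) = x^r sum_{n>=0} a_n x^n with a_0 = 1.
Substitute y = x^r sum a_n x^n and match x^{r+n}. The recurrence is
  D(n) a_n + 4 a_{n-1} - 1 a_{n-2} = 0,  where D(n) = (r+n)(r+n-1) + (1/4)(r+n) + (-5/2).
  a_n = [-4 a_{n-1} + 1 a_{n-2}] / D(n).
Since the indicial polynomial factors as (r - r_1)(r - r_2), D(n) = (r_1 + n - r_1)(r_1 + n - r_2) = n(n + 13/4).
Evaluating step by step (a_0 = 1):
  n = 1: D(1) = 1(1 + 13/4) = 17/4; numerator = -4(1) = -4; a_1 = (-4)/(17/4) = -16/17
  n = 2: D(2) = 2(2 + 13/4) = 21/2; numerator = -4(-16/17) + 1(1) = 81/17; a_2 = (81/17)/(21/2) = 54/119
  n = 3: D(3) = 3(3 + 13/4) = 75/4; numerator = -4(54/119) + 1(-16/17) = -328/119; a_3 = (-328/119)/(75/4) = -1312/8925
  n = 4: D(4) = 4(4 + 13/4) = 29; numerator = -4(-1312/8925) + 1(54/119) = 9298/8925; a_4 = (9298/8925)/(29) = 9298/258825

r = 2; a_0 = 1; a_1 = -16/17; a_2 = 54/119; a_3 = -1312/8925; a_4 = 9298/258825


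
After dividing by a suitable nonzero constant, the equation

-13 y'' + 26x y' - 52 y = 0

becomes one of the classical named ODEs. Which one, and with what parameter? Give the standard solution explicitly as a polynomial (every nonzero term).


All three coefficients share the factor -13; dividing through by -13 gives  y'' - 2x y' + 4 y = 0.
This matches the Hermite equation y'' - 2x y' + 2n y = 0 with 2n = 4, so n = 2; the polynomial solution is H_2(x).
With y = sum_k a_k x^k, matching x^k gives (k+2)(k+1) a_{k+2} = 2(k - n) a_k = 2(k - 2) a_k. The right side vanishes at k = 2, so the series with the parity of 2 terminates at degree 2.
Standard normalization: leading coefficient of H_n is 2^n, so a_2 = 2^2 = 4. Work downward with a_k = (k+1)(k+2) a_{k+2} / (2(k - n)):
  a_0 = (1)(2)(4) / (2(0 - 2)) = 8/(-4) = -2
Hence H_2(x) = 4 x^2 - 2.

H_2(x); series = 4 x^2 - 2


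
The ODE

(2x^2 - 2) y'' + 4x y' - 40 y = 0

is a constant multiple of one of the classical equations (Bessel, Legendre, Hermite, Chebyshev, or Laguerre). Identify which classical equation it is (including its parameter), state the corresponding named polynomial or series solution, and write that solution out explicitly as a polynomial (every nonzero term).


All three coefficients share the factor -2; dividing through by -2 gives  (1 - x^2) y'' - 2x y' + 20 y = 0.
This matches the Legendre equation (1 - x^2) y'' - 2x y' + n(n+1) y = 0 (note the -2x y' term) with n(n+1) = 20, so n = 4; the polynomial solution is P_4(x).
With y = sum_k a_k x^k, matching x^k gives (k+2)(k+1) a_{k+2} = [k(k+1) - n(n+1)] a_k = (k - 4)(k + 5) a_k. The right side vanishes at k = 4, so the series with the parity of 4 terminates at degree 4.
Standard normalization (P_n(1) = 1): leading coefficient (2n)!/(2^n (n!)^2) = 40320/(16*576) = 35/8, so a_4 = 35/8. Work downward with a_k = (k+1)(k+2) a_{k+2} / ((k - 4)(k + 5)):
  a_2 = (3)(4)(35/8) / ((2 - 4)(2 + 5)) = (105/2)/(-14) = -15/4
  a_0 = (1)(2)(-15/4) / ((0 - 4)(0 + 5)) = (-15/2)/(-20) = 3/8
Hence P_4(x) = 35 x^4/8 - 15 x^2/4 + 3/8.

P_4(x); series = 35 x^4/8 - 15 x^2/4 + 3/8


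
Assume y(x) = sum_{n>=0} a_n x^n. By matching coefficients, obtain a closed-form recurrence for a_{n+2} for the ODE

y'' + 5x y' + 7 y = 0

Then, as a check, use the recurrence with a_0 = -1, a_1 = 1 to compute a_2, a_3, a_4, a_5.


Substitute y = sum_n a_n x^n.
y''(x) has coefficient (n+2)(n+1) a_{n+2} at x^n;
5 x y'(x) has coefficient 5 n a_n at x^n (shift);
7 y(x) has coefficient 7 a_n at x^n.
Matching x^n: (n+2)(n+1) a_{n+2} + (5n + 7) a_n = 0.
Thus a_{n+2} = (-5n - 7) / ((n+1)(n+2)) * a_n.

Check with a_0 = -1, a_1 = 1 (apply the recurrence for n = 0, 1, 2, 3): a_0 = -1, a_1 = 1, a_2 = 7/2, a_3 = -2, a_4 = -119/24, a_5 = 11/5.

a_(n+2) = (-5n - 7) / ((n+1)(n+2)) * a_n; check: a_0 = -1, a_1 = 1, a_2 = 7/2, a_3 = -2, a_4 = -119/24, a_5 = 11/5


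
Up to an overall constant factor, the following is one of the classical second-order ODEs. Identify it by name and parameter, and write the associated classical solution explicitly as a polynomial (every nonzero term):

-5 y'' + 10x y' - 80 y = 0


All three coefficients share the factor -5; dividing through by -5 gives  y'' - 2x y' + 16 y = 0.
This matches the Hermite equation y'' - 2x y' + 2n y = 0 with 2n = 16, so n = 8; the polynomial solution is H_8(x).
With y = sum_k a_k x^k, matching x^k gives (k+2)(k+1) a_{k+2} = 2(k - n) a_k = 2(k - 8) a_k. The right side vanishes at k = 8, so the series with the parity of 8 terminates at degree 8.
Standard normalization: leading coefficient of H_n is 2^n, so a_8 = 2^8 = 256. Work downward with a_k = (k+1)(k+2) a_{k+2} / (2(k - n)):
  a_6 = (7)(8)(256) / (2(6 - 8)) = 14336/(-4) = -3584
  a_4 = (5)(6)(-3584) / (2(4 - 8)) = -107520/(-8) = 13440
  a_2 = (3)(4)(13440) / (2(2 - 8)) = 161280/(-12) = -13440
  a_0 = (1)(2)(-13440) / (2(0 - 8)) = -26880/(-16) = 1680
Hence H_8(x) = 256 x^8 - 3584 x^6 + 13440 x^4 - 13440 x^2 + 1680.

H_8(x); series = 256 x^8 - 3584 x^6 + 13440 x^4 - 13440 x^2 + 1680


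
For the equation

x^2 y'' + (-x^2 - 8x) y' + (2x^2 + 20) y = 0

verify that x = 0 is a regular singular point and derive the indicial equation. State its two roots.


Divide by x^2 to reach normal form y'' + P_1(x) y' + P_2(x) y = 0 with P_1(x) = -1 - 8/x and P_2(x) = 2 + 20/x^2.
x = 0 is a singular point because the y'-coefficient -1 - 8/x has a pole at x = 0 and the y-coefficient 2 + 20/x^2 has a pole at x = 0.
It is a regular singular point because x P_1(x) = p(x) = -x - 8 and x^2 P_2(x) = q(x) = 2x^2 + 20 are polynomials, hence analytic at x = 0.
p(0) = -8,  q(0) = 20.
Indicial equation: r(r-1) + p(0) r + q(0) = 0, i.e. r^2 + (p(0) - 1) r + q(0) = 0, i.e. r^2 - 9 r + 20 = 0.
Discriminant: (-9)^2 - 4(20) = 1, so r = (9 ± 1)/2.
Solving: r_1 = 5, r_2 = 4.

indicial: r^2 - 9 r + 20 = 0; roots r_1 = 5, r_2 = 4


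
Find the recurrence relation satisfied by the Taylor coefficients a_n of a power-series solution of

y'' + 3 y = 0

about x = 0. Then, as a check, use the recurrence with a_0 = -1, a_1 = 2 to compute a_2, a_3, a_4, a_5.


Substitute y = sum_n a_n x^n into y'' + (const) y = 0.
y''(x) = sum_{n>=0} (n+2)(n+1) a_{n+2} x^n.
The ODE becomes sum_n [(n+2)(n+1) a_{n+2} + 3 a_n] x^n = 0.
Setting each coefficient to zero gives the recurrence:
  (n+2)(n+1) a_{n+2} + 3 a_n = 0,
  a_{n+2} = -3 / ((n+1)(n+2)) a_n.

Check with a_0 = -1, a_1 = 2 (apply the recurrence for n = 0, 1, 2, 3): a_0 = -1, a_1 = 2, a_2 = 3/2, a_3 = -1, a_4 = -3/8, a_5 = 3/20.

a_{n+2} = -3/((n+1)(n+2)) * a_n; check: a_0 = -1, a_1 = 2, a_2 = 3/2, a_3 = -1, a_4 = -3/8, a_5 = 3/20


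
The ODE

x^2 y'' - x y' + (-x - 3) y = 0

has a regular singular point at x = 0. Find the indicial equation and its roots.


Divide by x^2 to reach normal form y'' + P_1(x) y' + P_2(x) y = 0 with P_1(x) = -1/x and P_2(x) = -1/x - 3/x^2.
x = 0 is a singular point because the y'-coefficient -1/x has a pole at x = 0 and the y-coefficient -1/x - 3/x^2 has a pole at x = 0.
It is a regular singular point because x P_1(x) = p(x) = -1 and x^2 P_2(x) = q(x) = -x - 3 are polynomials, hence analytic at x = 0.
p(0) = -1,  q(0) = -3.
Indicial equation: r(r-1) + p(0) r + q(0) = 0, i.e. r^2 + (p(0) - 1) r + q(0) = 0, i.e. r^2 - 2 r - 3 = 0.
Discriminant: (-2)^2 - 4(-3) = 16, so r = (2 ± 4)/2.
Solving: r_1 = 3, r_2 = -1.

indicial: r^2 - 2 r - 3 = 0; roots r_1 = 3, r_2 = -1


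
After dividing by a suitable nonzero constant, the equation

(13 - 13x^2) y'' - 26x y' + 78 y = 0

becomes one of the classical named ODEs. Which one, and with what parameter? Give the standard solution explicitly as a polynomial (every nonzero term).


All three coefficients share the factor 13; dividing through by 13 gives  (1 - x^2) y'' - 2x y' + 6 y = 0.
This matches the Legendre equation (1 - x^2) y'' - 2x y' + n(n+1) y = 0 (note the -2x y' term) with n(n+1) = 6, so n = 2; the polynomial solution is P_2(x).
With y = sum_k a_k x^k, matching x^k gives (k+2)(k+1) a_{k+2} = [k(k+1) - n(n+1)] a_k = (k - 2)(k + 3) a_k. The right side vanishes at k = 2, so the series with the parity of 2 terminates at degree 2.
Standard normalization (P_n(1) = 1): leading coefficient (2n)!/(2^n (n!)^2) = 24/(4*4) = 3/2, so a_2 = 3/2. Work downward with a_k = (k+1)(k+2) a_{k+2} / ((k - 2)(k + 3)):
  a_0 = (1)(2)(3/2) / ((0 - 2)(0 + 3)) = 3/(-6) = -1/2
Hence P_2(x) = 3 x^2/2 - 1/2.

P_2(x); series = 3 x^2/2 - 1/2


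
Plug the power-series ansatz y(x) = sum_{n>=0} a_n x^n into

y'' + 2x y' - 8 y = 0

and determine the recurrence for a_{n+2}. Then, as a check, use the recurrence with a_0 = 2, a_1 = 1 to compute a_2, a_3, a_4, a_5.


Substitute y = sum_n a_n x^n.
y''(x) has coefficient (n+2)(n+1) a_{n+2} at x^n;
2 x y'(x) has coefficient 2 n a_n at x^n (shift);
-8 y(x) has coefficient -8 a_n at x^n.
Matching x^n: (n+2)(n+1) a_{n+2} + (2n - 8) a_n = 0.
Thus a_{n+2} = (-2n + 8) / ((n+1)(n+2)) * a_n.

Check with a_0 = 2, a_1 = 1 (apply the recurrence for n = 0, 1, 2, 3): a_0 = 2, a_1 = 1, a_2 = 8, a_3 = 1, a_4 = 8/3, a_5 = 1/10.

a_(n+2) = (-2n + 8) / ((n+1)(n+2)) * a_n; check: a_0 = 2, a_1 = 1, a_2 = 8, a_3 = 1, a_4 = 8/3, a_5 = 1/10


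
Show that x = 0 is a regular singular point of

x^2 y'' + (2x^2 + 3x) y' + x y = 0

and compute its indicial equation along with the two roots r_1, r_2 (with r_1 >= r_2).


Divide by x^2 to reach normal form y'' + P_1(x) y' + P_2(x) y = 0 with P_1(x) = 2 + 3/x and P_2(x) = 1/x.
x = 0 is a singular point because the y'-coefficient 2 + 3/x has a pole at x = 0 and the y-coefficient 1/x has a pole at x = 0.
It is a regular singular point because x P_1(x) = p(x) = 2x + 3 and x^2 P_2(x) = q(x) = x are polynomials, hence analytic at x = 0.
p(0) = 3,  q(0) = 0.
Indicial equation: r(r-1) + p(0) r + q(0) = 0, i.e. r^2 + (p(0) - 1) r + q(0) = 0, i.e. r^2 + 2 r = 0.
Discriminant: (2)^2 - 4(0) = 4, so r = (-2 ± 2)/2.
Solving: r_1 = 0, r_2 = -2.

indicial: r^2 + 2 r = 0; roots r_1 = 0, r_2 = -2


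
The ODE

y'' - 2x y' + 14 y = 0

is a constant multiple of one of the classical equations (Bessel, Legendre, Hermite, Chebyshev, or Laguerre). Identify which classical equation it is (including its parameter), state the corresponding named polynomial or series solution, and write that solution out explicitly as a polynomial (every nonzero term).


The equation is already in a standard form:  y'' - 2x y' + 14 y = 0.
This matches the Hermite equation y'' - 2x y' + 2n y = 0 with 2n = 14, so n = 7; the polynomial solution is H_7(x).
With y = sum_k a_k x^k, matching x^k gives (k+2)(k+1) a_{k+2} = 2(k - n) a_k = 2(k - 7) a_k. The right side vanishes at k = 7, so the series with the parity of 7 terminates at degree 7.
Standard normalization: leading coefficient of H_n is 2^n, so a_7 = 2^7 = 128. Work downward with a_k = (k+1)(k+2) a_{k+2} / (2(k - n)):
  a_5 = (6)(7)(128) / (2(5 - 7)) = 5376/(-4) = -1344
  a_3 = (4)(5)(-1344) / (2(3 - 7)) = -26880/(-8) = 3360
  a_1 = (2)(3)(3360) / (2(1 - 7)) = 20160/(-12) = -1680
Hence H_7(x) = 128 x^7 - 1344 x^5 + 3360 x^3 - 1680 x.

H_7(x); series = 128 x^7 - 1344 x^5 + 3360 x^3 - 1680 x


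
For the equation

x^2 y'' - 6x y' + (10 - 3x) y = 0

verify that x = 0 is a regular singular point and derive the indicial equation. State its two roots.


Divide by x^2 to reach normal form y'' + P_1(x) y' + P_2(x) y = 0 with P_1(x) = -6/x and P_2(x) = -3/x + 10/x^2.
x = 0 is a singular point because the y'-coefficient -6/x has a pole at x = 0 and the y-coefficient -3/x + 10/x^2 has a pole at x = 0.
It is a regular singular point because x P_1(x) = p(x) = -6 and x^2 P_2(x) = q(x) = 10 - 3x are polynomials, hence analytic at x = 0.
p(0) = -6,  q(0) = 10.
Indicial equation: r(r-1) + p(0) r + q(0) = 0, i.e. r^2 + (p(0) - 1) r + q(0) = 0, i.e. r^2 - 7 r + 10 = 0.
Discriminant: (-7)^2 - 4(10) = 9, so r = (7 ± 3)/2.
Solving: r_1 = 5, r_2 = 2.

indicial: r^2 - 7 r + 10 = 0; roots r_1 = 5, r_2 = 2


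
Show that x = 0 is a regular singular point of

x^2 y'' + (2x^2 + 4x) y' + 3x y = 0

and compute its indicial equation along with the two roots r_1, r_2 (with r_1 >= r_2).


Divide by x^2 to reach normal form y'' + P_1(x) y' + P_2(x) y = 0 with P_1(x) = 2 + 4/x and P_2(x) = 3/x.
x = 0 is a singular point because the y'-coefficient 2 + 4/x has a pole at x = 0 and the y-coefficient 3/x has a pole at x = 0.
It is a regular singular point because x P_1(x) = p(x) = 2x + 4 and x^2 P_2(x) = q(x) = 3x are polynomials, hence analytic at x = 0.
p(0) = 4,  q(0) = 0.
Indicial equation: r(r-1) + p(0) r + q(0) = 0, i.e. r^2 + (p(0) - 1) r + q(0) = 0, i.e. r^2 + 3 r = 0.
Discriminant: (3)^2 - 4(0) = 9, so r = (-3 ± 3)/2.
Solving: r_1 = 0, r_2 = -3.

indicial: r^2 + 3 r = 0; roots r_1 = 0, r_2 = -3


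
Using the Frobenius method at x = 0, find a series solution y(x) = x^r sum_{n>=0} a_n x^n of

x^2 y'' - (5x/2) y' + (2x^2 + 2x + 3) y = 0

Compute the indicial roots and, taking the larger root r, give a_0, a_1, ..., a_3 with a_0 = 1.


Write in Frobenius form y'' + (p(x)/x) y' + (q(x)/x^2) y = 0:
  p(x) = -5/2,  q(x) = 2x^2 + 2x + 3.
Indicial equation: r(r-1) + (-5/2) r + (3) = 0 -> roots r_1 = 2, r_2 = 3/2.
Take r = r_1 = 2. Let y(x) = x^r sum_{n>=0} a_n x^n with a_0 = 1.
Substitute y = x^r sum a_n x^n and match x^{r+n}. The recurrence is
  D(n) a_n + 2 a_{n-1} + 2 a_{n-2} = 0,  where D(n) = (r+n)(r+n-1) + (-5/2)(r+n) + (3).
  a_n = [-2 a_{n-1} - 2 a_{n-2}] / D(n).
Since the indicial polynomial factors as (r - r_1)(r - r_2), D(n) = (r_1 + n - r_1)(r_1 + n - r_2) = n(n + 1/2).
Evaluating step by step (a_0 = 1):
  n = 1: D(1) = 1(1 + 1/2) = 3/2; numerator = -2(1) = -2; a_1 = (-2)/(3/2) = -4/3
  n = 2: D(2) = 2(2 + 1/2) = 5; numerator = -2(-4/3) - 2(1) = 2/3; a_2 = (2/3)/(5) = 2/15
  n = 3: D(3) = 3(3 + 1/2) = 21/2; numerator = -2(2/15) - 2(-4/3) = 12/5; a_3 = (12/5)/(21/2) = 8/35

r = 2; a_0 = 1; a_1 = -4/3; a_2 = 2/15; a_3 = 8/35


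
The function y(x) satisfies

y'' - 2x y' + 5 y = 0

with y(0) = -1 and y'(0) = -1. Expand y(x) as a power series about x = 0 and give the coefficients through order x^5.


Ansatz: y(x) = sum_{n>=0} a_n x^n, so y'(x) = sum_{n>=1} n a_n x^(n-1) and y''(x) = sum_{n>=2} n(n-1) a_n x^(n-2).
Substitute into P(x) y'' + Q(x) y' + R(x) y = 0 with P(x) = 1, Q(x) = -2x, R(x) = 5, and match powers of x.
Initial conditions: a_0 = -1, a_1 = -1.
Setting the coefficient of each power of x to zero and solving order by order (substituting the coefficients already found):
  x^0: 2 a_2 + 5 a_0 = 0  ->  2 a_2 = -5 a_0 = 5  ->  a_2 = 5/2
  x^1: 6 a_3 + 3 a_1 = 0  ->  6 a_3 = -3 a_1 = 3  ->  a_3 = 1/2
  x^2: 12 a_4 + a_2 = 0  ->  12 a_4 = -a_2 = -5/2  ->  a_4 = -5/24
  x^3: 20 a_5 - a_3 = 0  ->  20 a_5 = a_3 = 1/2  ->  a_5 = 1/40
Truncated series: y(x) = -1 - x + (5/2) x^2 + (1/2) x^3 - (5/24) x^4 + (1/40) x^5 + O(x^6).

a_0 = -1; a_1 = -1; a_2 = 5/2; a_3 = 1/2; a_4 = -5/24; a_5 = 1/40


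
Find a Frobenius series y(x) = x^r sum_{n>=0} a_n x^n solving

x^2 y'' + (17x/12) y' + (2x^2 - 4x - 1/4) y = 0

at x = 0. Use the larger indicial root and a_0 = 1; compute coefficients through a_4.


Write in Frobenius form y'' + (p(x)/x) y' + (q(x)/x^2) y = 0:
  p(x) = 17/12,  q(x) = 2x^2 - 4x - 1/4.
Indicial equation: r(r-1) + (17/12) r + (-1/4) = 0 -> roots r_1 = 1/3, r_2 = -3/4.
Take r = r_1 = 1/3. Let y(x) = x^r sum_{n>=0} a_n x^n with a_0 = 1.
Substitute y = x^r sum a_n x^n and match x^{r+n}. The recurrence is
  D(n) a_n - 4 a_{n-1} + 2 a_{n-2} = 0,  where D(n) = (r+n)(r+n-1) + (17/12)(r+n) + (-1/4).
  a_n = [4 a_{n-1} - 2 a_{n-2}] / D(n).
Since the indicial polynomial factors as (r - r_1)(r - r_2), D(n) = (r_1 + n - r_1)(r_1 + n - r_2) = n(n + 13/12).
Evaluating step by step (a_0 = 1):
  n = 1: D(1) = 1(1 + 13/12) = 25/12; numerator = 4(1) = 4; a_1 = (4)/(25/12) = 48/25
  n = 2: D(2) = 2(2 + 13/12) = 37/6; numerator = 4(48/25) - 2(1) = 142/25; a_2 = (142/25)/(37/6) = 852/925
  n = 3: D(3) = 3(3 + 13/12) = 49/4; numerator = 4(852/925) - 2(48/25) = -144/925; a_3 = (-144/925)/(49/4) = -576/45325
  n = 4: D(4) = 4(4 + 13/12) = 61/3; numerator = 4(-576/45325) - 2(852/925) = -3432/1813; a_4 = (-3432/1813)/(61/3) = -10296/110593

r = 1/3; a_0 = 1; a_1 = 48/25; a_2 = 852/925; a_3 = -576/45325; a_4 = -10296/110593


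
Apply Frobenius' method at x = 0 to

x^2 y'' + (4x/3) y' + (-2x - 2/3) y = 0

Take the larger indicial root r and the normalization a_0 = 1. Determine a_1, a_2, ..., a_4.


Write in Frobenius form y'' + (p(x)/x) y' + (q(x)/x^2) y = 0:
  p(x) = 4/3,  q(x) = -2x - 2/3.
Indicial equation: r(r-1) + (4/3) r + (-2/3) = 0 -> roots r_1 = 2/3, r_2 = -1.
Take r = r_1 = 2/3. Let y(x) = x^r sum_{n>=0} a_n x^n with a_0 = 1.
Substitute y = x^r sum a_n x^n and match x^{r+n}. The recurrence is
  D(n) a_n - 2 a_{n-1} = 0,  where D(n) = (r+n)(r+n-1) + (4/3)(r+n) + (-2/3).
  a_n = 2 / D(n) * a_{n-1}.
Since the indicial polynomial factors as (r - r_1)(r - r_2), D(n) = (r_1 + n - r_1)(r_1 + n - r_2) = n(n + 5/3).
Evaluating step by step (a_0 = 1):
  n = 1: D(1) = 1(1 + 5/3) = 8/3; numerator = 2(1) = 2; a_1 = (2)/(8/3) = 3/4
  n = 2: D(2) = 2(2 + 5/3) = 22/3; numerator = 2(3/4) = 3/2; a_2 = (3/2)/(22/3) = 9/44
  n = 3: D(3) = 3(3 + 5/3) = 14; numerator = 2(9/44) = 9/22; a_3 = (9/22)/(14) = 9/308
  n = 4: D(4) = 4(4 + 5/3) = 68/3; numerator = 2(9/308) = 9/154; a_4 = (9/154)/(68/3) = 27/10472

r = 2/3; a_0 = 1; a_1 = 3/4; a_2 = 9/44; a_3 = 9/308; a_4 = 27/10472


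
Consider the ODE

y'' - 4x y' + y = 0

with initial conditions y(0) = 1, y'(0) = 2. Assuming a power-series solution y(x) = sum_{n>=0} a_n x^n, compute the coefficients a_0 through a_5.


Ansatz: y(x) = sum_{n>=0} a_n x^n, so y'(x) = sum_{n>=1} n a_n x^(n-1) and y''(x) = sum_{n>=2} n(n-1) a_n x^(n-2).
Substitute into P(x) y'' + Q(x) y' + R(x) y = 0 with P(x) = 1, Q(x) = -4x, R(x) = 1, and match powers of x.
Initial conditions: a_0 = 1, a_1 = 2.
Setting the coefficient of each power of x to zero and solving order by order (substituting the coefficients already found):
  x^0: 2 a_2 + a_0 = 0  ->  2 a_2 = -a_0 = -1  ->  a_2 = -1/2
  x^1: 6 a_3 - 3 a_1 = 0  ->  6 a_3 = 3 a_1 = 6  ->  a_3 = 1
  x^2: 12 a_4 - 7 a_2 = 0  ->  12 a_4 = 7 a_2 = -7/2  ->  a_4 = -7/24
  x^3: 20 a_5 - 11 a_3 = 0  ->  20 a_5 = 11 a_3 = 11  ->  a_5 = 11/20
Truncated series: y(x) = 1 + 2 x - (1/2) x^2 + x^3 - (7/24) x^4 + (11/20) x^5 + O(x^6).

a_0 = 1; a_1 = 2; a_2 = -1/2; a_3 = 1; a_4 = -7/24; a_5 = 11/20


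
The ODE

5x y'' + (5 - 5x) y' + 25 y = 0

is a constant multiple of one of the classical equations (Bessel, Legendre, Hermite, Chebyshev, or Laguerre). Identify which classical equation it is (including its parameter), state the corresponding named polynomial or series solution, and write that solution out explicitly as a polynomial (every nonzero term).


All three coefficients share the factor 5; dividing through by 5 gives  x y'' + (1 - x) y' + 5 y = 0.
This matches the Laguerre equation x y'' + (1 - x) y' + n y = 0 with n = 5; the polynomial solution is L_5(x).
With y = sum_k a_k x^k, matching x^k gives (k+1)k a_{k+1} + (k+1) a_{k+1} - k a_k + n a_k = 0, i.e. (k+1)^2 a_{k+1} = (k - n) a_k = (k - 5) a_k. The right side vanishes at k = 5, so the series terminates at degree 5.
Standard normalization L_n(0) = 1 gives a_0 = 1. Work upward with a_{k+1} = (k - 5) a_k / (k+1)^2:
  a_1 = (0 - 5)(1) / 1^2 = -5/1 = -5
  a_2 = (1 - 5)(-5) / 2^2 = 20/4 = 5
  a_3 = (2 - 5)(5) / 3^2 = -15/9 = -5/3
  a_4 = (3 - 5)(-5/3) / 4^2 = (10/3)/16 = 5/24
  a_5 = (4 - 5)(5/24) / 5^2 = (-5/24)/25 = -1/120
Hence L_5(x) = -x^5/120 + 5 x^4/24 - 5 x^3/3 + 5 x^2 - 5 x + 1.

L_5(x); series = -x^5/120 + 5 x^4/24 - 5 x^3/3 + 5 x^2 - 5 x + 1


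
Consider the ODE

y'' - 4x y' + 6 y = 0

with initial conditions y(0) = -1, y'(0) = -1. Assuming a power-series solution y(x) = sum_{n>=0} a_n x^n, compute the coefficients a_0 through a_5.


Ansatz: y(x) = sum_{n>=0} a_n x^n, so y'(x) = sum_{n>=1} n a_n x^(n-1) and y''(x) = sum_{n>=2} n(n-1) a_n x^(n-2).
Substitute into P(x) y'' + Q(x) y' + R(x) y = 0 with P(x) = 1, Q(x) = -4x, R(x) = 6, and match powers of x.
Initial conditions: a_0 = -1, a_1 = -1.
Setting the coefficient of each power of x to zero and solving order by order (substituting the coefficients already found):
  x^0: 2 a_2 + 6 a_0 = 0  ->  2 a_2 = -6 a_0 = 6  ->  a_2 = 3
  x^1: 6 a_3 + 2 a_1 = 0  ->  6 a_3 = -2 a_1 = 2  ->  a_3 = 1/3
  x^2: 12 a_4 - 2 a_2 = 0  ->  12 a_4 = 2 a_2 = 6  ->  a_4 = 1/2
  x^3: 20 a_5 - 6 a_3 = 0  ->  20 a_5 = 6 a_3 = 2  ->  a_5 = 1/10
Truncated series: y(x) = -1 - x + 3 x^2 + (1/3) x^3 + (1/2) x^4 + (1/10) x^5 + O(x^6).

a_0 = -1; a_1 = -1; a_2 = 3; a_3 = 1/3; a_4 = 1/2; a_5 = 1/10


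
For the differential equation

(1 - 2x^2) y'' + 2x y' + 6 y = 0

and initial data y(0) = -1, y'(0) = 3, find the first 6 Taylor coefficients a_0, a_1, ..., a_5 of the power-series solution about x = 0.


Ansatz: y(x) = sum_{n>=0} a_n x^n, so y'(x) = sum_{n>=1} n a_n x^(n-1) and y''(x) = sum_{n>=2} n(n-1) a_n x^(n-2).
Substitute into P(x) y'' + Q(x) y' + R(x) y = 0 with P(x) = 1 - 2x^2, Q(x) = 2x, R(x) = 6, and match powers of x.
Initial conditions: a_0 = -1, a_1 = 3.
Setting the coefficient of each power of x to zero and solving order by order (substituting the coefficients already found):
  x^0: 2 a_2 + 6 a_0 = 0  ->  2 a_2 = -6 a_0 = 6  ->  a_2 = 3
  x^1: 6 a_3 + 8 a_1 = 0  ->  6 a_3 = -8 a_1 = -24  ->  a_3 = -4
  x^2: 12 a_4 + 6 a_2 = 0  ->  12 a_4 = -6 a_2 = -18  ->  a_4 = -3/2
  x^3: 20 a_5 = 0  ->  a_5 = 0
Truncated series: y(x) = -1 + 3 x + 3 x^2 - 4 x^3 - (3/2) x^4 + O(x^6).

a_0 = -1; a_1 = 3; a_2 = 3; a_3 = -4; a_4 = -3/2; a_5 = 0


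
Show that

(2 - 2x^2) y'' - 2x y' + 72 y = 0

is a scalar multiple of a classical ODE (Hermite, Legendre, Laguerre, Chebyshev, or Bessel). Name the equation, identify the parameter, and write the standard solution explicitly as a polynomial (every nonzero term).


All three coefficients share the factor 2; dividing through by 2 gives  (1 - x^2) y'' - x y' + 36 y = 0.
This matches the Chebyshev equation (1 - x^2) y'' - x y' + n^2 y = 0 (note the -x y' term, not -2x y') with n^2 = 36, so n = 6; the polynomial solution is T_6(x).
With y = sum_k a_k x^k, matching x^k gives (k+2)(k+1) a_{k+2} = (k^2 - n^2) a_k = (k - 6)(k + 6) a_k. The right side vanishes at k = 6, so the series with the parity of 6 terminates at degree 6.
Standard normalization: leading coefficient of T_n is 2^(n-1), so a_6 = 2^5 = 32. Work downward with a_k = (k+1)(k+2) a_{k+2} / ((k - 6)(k + 6)):
  a_4 = (5)(6)(32) / ((4 - 6)(4 + 6)) = 960/(-20) = -48
  a_2 = (3)(4)(-48) / ((2 - 6)(2 + 6)) = -576/(-32) = 18
  a_0 = (1)(2)(18) / ((0 - 6)(0 + 6)) = 36/(-36) = -1
Hence T_6(x) = 32 x^6 - 48 x^4 + 18 x^2 - 1.

T_6(x); series = 32 x^6 - 48 x^4 + 18 x^2 - 1


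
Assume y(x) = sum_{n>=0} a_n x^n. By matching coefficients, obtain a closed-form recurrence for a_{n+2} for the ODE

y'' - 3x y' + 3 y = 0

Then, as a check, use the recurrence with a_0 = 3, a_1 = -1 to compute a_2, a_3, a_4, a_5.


Substitute y = sum_n a_n x^n.
y''(x) has coefficient (n+2)(n+1) a_{n+2} at x^n;
-3 x y'(x) has coefficient -3 n a_n at x^n (shift);
3 y(x) has coefficient 3 a_n at x^n.
Matching x^n: (n+2)(n+1) a_{n+2} + (-3n + 3) a_n = 0.
Thus a_{n+2} = (3n - 3) / ((n+1)(n+2)) * a_n.

Check with a_0 = 3, a_1 = -1 (apply the recurrence for n = 0, 1, 2, 3): a_0 = 3, a_1 = -1, a_2 = -9/2, a_3 = 0, a_4 = -9/8, a_5 = 0.

a_(n+2) = (3n - 3) / ((n+1)(n+2)) * a_n; check: a_0 = 3, a_1 = -1, a_2 = -9/2, a_3 = 0, a_4 = -9/8, a_5 = 0


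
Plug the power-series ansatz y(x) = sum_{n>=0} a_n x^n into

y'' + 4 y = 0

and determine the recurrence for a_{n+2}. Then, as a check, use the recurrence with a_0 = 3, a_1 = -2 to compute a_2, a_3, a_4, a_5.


Substitute y = sum_n a_n x^n into y'' + (const) y = 0.
y''(x) = sum_{n>=0} (n+2)(n+1) a_{n+2} x^n.
The ODE becomes sum_n [(n+2)(n+1) a_{n+2} + 4 a_n] x^n = 0.
Setting each coefficient to zero gives the recurrence:
  (n+2)(n+1) a_{n+2} + 4 a_n = 0,
  a_{n+2} = -4 / ((n+1)(n+2)) a_n.

Check with a_0 = 3, a_1 = -2 (apply the recurrence for n = 0, 1, 2, 3): a_0 = 3, a_1 = -2, a_2 = -6, a_3 = 4/3, a_4 = 2, a_5 = -4/15.

a_{n+2} = -4/((n+1)(n+2)) * a_n; check: a_0 = 3, a_1 = -2, a_2 = -6, a_3 = 4/3, a_4 = 2, a_5 = -4/15


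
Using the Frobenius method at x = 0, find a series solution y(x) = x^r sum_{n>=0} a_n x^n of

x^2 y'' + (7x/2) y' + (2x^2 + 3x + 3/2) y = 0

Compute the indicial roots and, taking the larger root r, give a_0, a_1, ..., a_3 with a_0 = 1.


Write in Frobenius form y'' + (p(x)/x) y' + (q(x)/x^2) y = 0:
  p(x) = 7/2,  q(x) = 2x^2 + 3x + 3/2.
Indicial equation: r(r-1) + (7/2) r + (3/2) = 0 -> roots r_1 = -1, r_2 = -3/2.
Take r = r_1 = -1. Let y(x) = x^r sum_{n>=0} a_n x^n with a_0 = 1.
Substitute y = x^r sum a_n x^n and match x^{r+n}. The recurrence is
  D(n) a_n + 3 a_{n-1} + 2 a_{n-2} = 0,  where D(n) = (r+n)(r+n-1) + (7/2)(r+n) + (3/2).
  a_n = [-3 a_{n-1} - 2 a_{n-2}] / D(n).
Since the indicial polynomial factors as (r - r_1)(r - r_2), D(n) = (r_1 + n - r_1)(r_1 + n - r_2) = n(n + 1/2).
Evaluating step by step (a_0 = 1):
  n = 1: D(1) = 1(1 + 1/2) = 3/2; numerator = -3(1) = -3; a_1 = (-3)/(3/2) = -2
  n = 2: D(2) = 2(2 + 1/2) = 5; numerator = -3(-2) - 2(1) = 4; a_2 = (4)/(5) = 4/5
  n = 3: D(3) = 3(3 + 1/2) = 21/2; numerator = -3(4/5) - 2(-2) = 8/5; a_3 = (8/5)/(21/2) = 16/105

r = -1; a_0 = 1; a_1 = -2; a_2 = 4/5; a_3 = 16/105


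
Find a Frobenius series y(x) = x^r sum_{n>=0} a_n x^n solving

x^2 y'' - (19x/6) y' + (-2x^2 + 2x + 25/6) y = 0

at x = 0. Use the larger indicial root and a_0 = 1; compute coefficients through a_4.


Write in Frobenius form y'' + (p(x)/x) y' + (q(x)/x^2) y = 0:
  p(x) = -19/6,  q(x) = -2x^2 + 2x + 25/6.
Indicial equation: r(r-1) + (-19/6) r + (25/6) = 0 -> roots r_1 = 5/2, r_2 = 5/3.
Take r = r_1 = 5/2. Let y(x) = x^r sum_{n>=0} a_n x^n with a_0 = 1.
Substitute y = x^r sum a_n x^n and match x^{r+n}. The recurrence is
  D(n) a_n + 2 a_{n-1} - 2 a_{n-2} = 0,  where D(n) = (r+n)(r+n-1) + (-19/6)(r+n) + (25/6).
  a_n = [-2 a_{n-1} + 2 a_{n-2}] / D(n).
Since the indicial polynomial factors as (r - r_1)(r - r_2), D(n) = (r_1 + n - r_1)(r_1 + n - r_2) = n(n + 5/6).
Evaluating step by step (a_0 = 1):
  n = 1: D(1) = 1(1 + 5/6) = 11/6; numerator = -2(1) = -2; a_1 = (-2)/(11/6) = -12/11
  n = 2: D(2) = 2(2 + 5/6) = 17/3; numerator = -2(-12/11) + 2(1) = 46/11; a_2 = (46/11)/(17/3) = 138/187
  n = 3: D(3) = 3(3 + 5/6) = 23/2; numerator = -2(138/187) + 2(-12/11) = -684/187; a_3 = (-684/187)/(23/2) = -1368/4301
  n = 4: D(4) = 4(4 + 5/6) = 58/3; numerator = -2(-1368/4301) + 2(138/187) = 9084/4301; a_4 = (9084/4301)/(58/3) = 13626/124729

r = 5/2; a_0 = 1; a_1 = -12/11; a_2 = 138/187; a_3 = -1368/4301; a_4 = 13626/124729


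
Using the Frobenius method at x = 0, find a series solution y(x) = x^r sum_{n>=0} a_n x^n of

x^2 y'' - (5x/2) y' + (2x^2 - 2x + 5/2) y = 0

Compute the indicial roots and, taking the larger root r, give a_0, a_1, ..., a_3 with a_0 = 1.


Write in Frobenius form y'' + (p(x)/x) y' + (q(x)/x^2) y = 0:
  p(x) = -5/2,  q(x) = 2x^2 - 2x + 5/2.
Indicial equation: r(r-1) + (-5/2) r + (5/2) = 0 -> roots r_1 = 5/2, r_2 = 1.
Take r = r_1 = 5/2. Let y(x) = x^r sum_{n>=0} a_n x^n with a_0 = 1.
Substitute y = x^r sum a_n x^n and match x^{r+n}. The recurrence is
  D(n) a_n - 2 a_{n-1} + 2 a_{n-2} = 0,  where D(n) = (r+n)(r+n-1) + (-5/2)(r+n) + (5/2).
  a_n = [2 a_{n-1} - 2 a_{n-2}] / D(n).
Since the indicial polynomial factors as (r - r_1)(r - r_2), D(n) = (r_1 + n - r_1)(r_1 + n - r_2) = n(n + 3/2).
Evaluating step by step (a_0 = 1):
  n = 1: D(1) = 1(1 + 3/2) = 5/2; numerator = 2(1) = 2; a_1 = (2)/(5/2) = 4/5
  n = 2: D(2) = 2(2 + 3/2) = 7; numerator = 2(4/5) - 2(1) = -2/5; a_2 = (-2/5)/(7) = -2/35
  n = 3: D(3) = 3(3 + 3/2) = 27/2; numerator = 2(-2/35) - 2(4/5) = -12/7; a_3 = (-12/7)/(27/2) = -8/63

r = 5/2; a_0 = 1; a_1 = 4/5; a_2 = -2/35; a_3 = -8/63


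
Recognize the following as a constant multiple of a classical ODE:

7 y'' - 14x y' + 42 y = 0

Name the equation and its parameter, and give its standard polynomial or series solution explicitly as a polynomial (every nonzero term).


All three coefficients share the factor 7; dividing through by 7 gives  y'' - 2x y' + 6 y = 0.
This matches the Hermite equation y'' - 2x y' + 2n y = 0 with 2n = 6, so n = 3; the polynomial solution is H_3(x).
With y = sum_k a_k x^k, matching x^k gives (k+2)(k+1) a_{k+2} = 2(k - n) a_k = 2(k - 3) a_k. The right side vanishes at k = 3, so the series with the parity of 3 terminates at degree 3.
Standard normalization: leading coefficient of H_n is 2^n, so a_3 = 2^3 = 8. Work downward with a_k = (k+1)(k+2) a_{k+2} / (2(k - n)):
  a_1 = (2)(3)(8) / (2(1 - 3)) = 48/(-4) = -12
Hence H_3(x) = 8 x^3 - 12 x.

H_3(x); series = 8 x^3 - 12 x


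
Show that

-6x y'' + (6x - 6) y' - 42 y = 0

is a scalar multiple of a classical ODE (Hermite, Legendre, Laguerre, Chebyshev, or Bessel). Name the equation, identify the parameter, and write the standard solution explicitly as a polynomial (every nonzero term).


All three coefficients share the factor -6; dividing through by -6 gives  x y'' + (1 - x) y' + 7 y = 0.
This matches the Laguerre equation x y'' + (1 - x) y' + n y = 0 with n = 7; the polynomial solution is L_7(x).
With y = sum_k a_k x^k, matching x^k gives (k+1)k a_{k+1} + (k+1) a_{k+1} - k a_k + n a_k = 0, i.e. (k+1)^2 a_{k+1} = (k - n) a_k = (k - 7) a_k. The right side vanishes at k = 7, so the series terminates at degree 7.
Standard normalization L_n(0) = 1 gives a_0 = 1. Work upward with a_{k+1} = (k - 7) a_k / (k+1)^2:
  a_1 = (0 - 7)(1) / 1^2 = -7/1 = -7
  a_2 = (1 - 7)(-7) / 2^2 = 42/4 = 21/2
  a_3 = (2 - 7)(21/2) / 3^2 = (-105/2)/9 = -35/6
  a_4 = (3 - 7)(-35/6) / 4^2 = (70/3)/16 = 35/24
  a_5 = (4 - 7)(35/24) / 5^2 = (-35/8)/25 = -7/40
  a_6 = (5 - 7)(-7/40) / 6^2 = (7/20)/36 = 7/720
  a_7 = (6 - 7)(7/720) / 7^2 = (-7/720)/49 = -1/5040
Hence L_7(x) = -x^7/5040 + 7 x^6/720 - 7 x^5/40 + 35 x^4/24 - 35 x^3/6 + 21 x^2/2 - 7 x + 1.

L_7(x); series = -x^7/5040 + 7 x^6/720 - 7 x^5/40 + 35 x^4/24 - 35 x^3/6 + 21 x^2/2 - 7 x + 1


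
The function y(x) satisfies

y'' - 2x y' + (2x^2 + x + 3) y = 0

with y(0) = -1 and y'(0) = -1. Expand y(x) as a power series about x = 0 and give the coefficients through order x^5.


Ansatz: y(x) = sum_{n>=0} a_n x^n, so y'(x) = sum_{n>=1} n a_n x^(n-1) and y''(x) = sum_{n>=2} n(n-1) a_n x^(n-2).
Substitute into P(x) y'' + Q(x) y' + R(x) y = 0 with P(x) = 1, Q(x) = -2x, R(x) = 2x^2 + x + 3, and match powers of x.
Initial conditions: a_0 = -1, a_1 = -1.
Setting the coefficient of each power of x to zero and solving order by order (substituting the coefficients already found):
  x^0: 2 a_2 + 3 a_0 = 0  ->  2 a_2 = -3 a_0 = 3  ->  a_2 = 3/2
  x^1: 6 a_3 + a_1 + a_0 = 0  ->  6 a_3 = -a_1 - a_0 = 2  ->  a_3 = 1/3
  x^2: 12 a_4 - a_2 + a_1 + 2 a_0 = 0  ->  12 a_4 = a_2 - a_1 - 2 a_0 = 9/2  ->  a_4 = 3/8
  x^3: 20 a_5 - 3 a_3 + a_2 + 2 a_1 = 0  ->  20 a_5 = 3 a_3 - a_2 - 2 a_1 = 3/2  ->  a_5 = 3/40
Truncated series: y(x) = -1 - x + (3/2) x^2 + (1/3) x^3 + (3/8) x^4 + (3/40) x^5 + O(x^6).

a_0 = -1; a_1 = -1; a_2 = 3/2; a_3 = 1/3; a_4 = 3/8; a_5 = 3/40


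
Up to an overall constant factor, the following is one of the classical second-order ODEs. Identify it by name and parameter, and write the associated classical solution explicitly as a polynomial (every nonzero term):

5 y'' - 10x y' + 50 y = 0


All three coefficients share the factor 5; dividing through by 5 gives  y'' - 2x y' + 10 y = 0.
This matches the Hermite equation y'' - 2x y' + 2n y = 0 with 2n = 10, so n = 5; the polynomial solution is H_5(x).
With y = sum_k a_k x^k, matching x^k gives (k+2)(k+1) a_{k+2} = 2(k - n) a_k = 2(k - 5) a_k. The right side vanishes at k = 5, so the series with the parity of 5 terminates at degree 5.
Standard normalization: leading coefficient of H_n is 2^n, so a_5 = 2^5 = 32. Work downward with a_k = (k+1)(k+2) a_{k+2} / (2(k - n)):
  a_3 = (4)(5)(32) / (2(3 - 5)) = 640/(-4) = -160
  a_1 = (2)(3)(-160) / (2(1 - 5)) = -960/(-8) = 120
Hence H_5(x) = 32 x^5 - 160 x^3 + 120 x.

H_5(x); series = 32 x^5 - 160 x^3 + 120 x
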